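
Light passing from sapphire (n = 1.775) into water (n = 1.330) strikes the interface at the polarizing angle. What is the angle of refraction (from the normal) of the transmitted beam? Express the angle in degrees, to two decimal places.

θ_t ≈ 53.16°

θ_B = arctan(n₂/n₁) = arctan(1.330/1.775) = 36.84°.
The refracted ray is perpendicular to the reflected ray, so θ_t = 90° − θ_B = 53.16°.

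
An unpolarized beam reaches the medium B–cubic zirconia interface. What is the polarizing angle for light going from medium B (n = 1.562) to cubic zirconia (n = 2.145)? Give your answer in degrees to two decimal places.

At Brewster's angle the reflected and refracted rays are perpendicular, which with Snell's law gives tan θ_B = n₂/n₁.
Brewster's condition: tan θ_B = n₂/n₁ = 2.145/1.562 = 1.3732.
So θ_B = arctan 1.3732 = 53.94°.

θ_B ≈ 53.94°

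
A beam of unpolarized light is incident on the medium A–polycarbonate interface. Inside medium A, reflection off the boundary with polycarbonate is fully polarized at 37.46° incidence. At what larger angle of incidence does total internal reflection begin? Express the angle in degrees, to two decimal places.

θ_c ≈ 50.02°

From Brewster, n₂/n₁ = tan θ_B = tan 37.46° = 0.7662.
Then sin θ_c = n₂/n₁ = 0.7662, so θ_c = arcsin 0.7662 = 50.02°.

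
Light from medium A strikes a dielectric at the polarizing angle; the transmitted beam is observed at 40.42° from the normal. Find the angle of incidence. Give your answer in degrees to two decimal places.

At Brewster's angle the reflected and refracted rays are perpendicular, so θ_B + θ_t = 90°.
θ_B = 90° − 40.42° = 49.58°.

θ_B ≈ 49.58°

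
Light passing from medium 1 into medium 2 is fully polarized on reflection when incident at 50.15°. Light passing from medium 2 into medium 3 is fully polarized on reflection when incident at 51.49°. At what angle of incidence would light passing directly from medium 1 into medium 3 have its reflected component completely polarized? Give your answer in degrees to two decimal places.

n₂/n₁ = tan 50.15° = 1.1981 and n₃/n₂ = tan 51.49° = 1.2567.
So n₃/n₁ = (n₂/n₁)(n₃/n₂) = 1.1981 × 1.2567 = 1.5057.
θ_B(1→3) = arctan(1.5057) = 56.41°.

θ_B ≈ 56.41°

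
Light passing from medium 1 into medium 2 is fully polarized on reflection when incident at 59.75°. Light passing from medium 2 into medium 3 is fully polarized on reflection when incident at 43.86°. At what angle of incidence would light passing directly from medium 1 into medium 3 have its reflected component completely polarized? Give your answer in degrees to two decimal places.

θ_B ≈ 58.75°

n₂/n₁ = tan 59.75° = 1.7147 and n₃/n₂ = tan 43.86° = 0.9610.
n₃/n₁ = 1.6478. Then tan θ_B(1→3) = n₃/n₁, so θ_B(1→3) = arctan(1.6478) = 58.75°.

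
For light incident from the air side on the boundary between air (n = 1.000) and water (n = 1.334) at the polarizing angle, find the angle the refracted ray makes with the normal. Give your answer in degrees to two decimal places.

θ_B = arctan(n₂/n₁) = arctan(1.334/1.000) = 53.14°.
The refracted ray is perpendicular to the reflected ray, so θ_t = 90° − θ_B = 36.86°.

θ_t ≈ 36.86°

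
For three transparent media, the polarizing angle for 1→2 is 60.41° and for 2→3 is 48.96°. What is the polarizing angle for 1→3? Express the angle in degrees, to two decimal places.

Each Brewster angle gives a ratio: n₂/n₁ = tan 60.41° = 1.7610, n₃/n₂ = tan 48.96° = 1.1487.
n₃/n₁ = 2.0230. Then tan θ_B(1→3) = n₃/n₁, so θ_B(1→3) = arctan(2.0230) = 63.70°.

θ_B ≈ 63.70°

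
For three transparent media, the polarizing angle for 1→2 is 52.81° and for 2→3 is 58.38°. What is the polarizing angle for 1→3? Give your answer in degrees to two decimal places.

n₂/n₁ = tan 52.81° = 1.3179 and n₃/n₂ = tan 58.38° = 1.6242.
Multiplying, n₃/n₁ = 1.3179 × 1.6242 = 2.1406, and θ_B(1→3) = arctan 2.1406 = 64.96°.

θ_B ≈ 64.96°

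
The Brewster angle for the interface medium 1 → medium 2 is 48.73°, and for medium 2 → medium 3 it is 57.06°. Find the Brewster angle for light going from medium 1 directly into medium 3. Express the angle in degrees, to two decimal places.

n₂/n₁ = tan 48.73° = 1.1395 and n₃/n₂ = tan 57.06° = 1.5434.
n₃/n₁ = 1.7587. Then tan θ_B(1→3) = n₃/n₁, so θ_B(1→3) = arctan(1.7587) = 60.38°.

θ_B ≈ 60.38°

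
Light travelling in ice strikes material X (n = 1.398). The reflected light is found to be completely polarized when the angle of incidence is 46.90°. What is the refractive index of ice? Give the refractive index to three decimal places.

Brewster's law: tan θ_B = n₂/n₁ (light incident in ice, refracted into material X).
n₁ = n₂ / tan θ_B = 1.398 / tan 46.90° = 1.308.

n ≈ 1.308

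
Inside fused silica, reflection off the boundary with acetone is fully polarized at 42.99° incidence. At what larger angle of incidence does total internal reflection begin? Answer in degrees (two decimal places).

θ_c ≈ 68.78°

tan θ_B = n₂/n₁ = tan 42.99° = 0.9322.
Total internal reflection: sin θ_c = n₂/n₁ = 0.9322.
θ_c = arcsin(0.9322) = 68.78°.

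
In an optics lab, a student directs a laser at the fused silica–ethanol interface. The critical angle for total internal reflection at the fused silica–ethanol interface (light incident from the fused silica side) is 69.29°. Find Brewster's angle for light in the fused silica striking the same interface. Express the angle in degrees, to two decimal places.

θ_B ≈ 43.09°

sin θ_c = n₂/n₁, so n₂/n₁ = sin 69.29° = 0.9354.
Brewster: tan θ_B = n₂/n₁ = 0.9354.
θ_B = arctan(0.9354) = 43.09°.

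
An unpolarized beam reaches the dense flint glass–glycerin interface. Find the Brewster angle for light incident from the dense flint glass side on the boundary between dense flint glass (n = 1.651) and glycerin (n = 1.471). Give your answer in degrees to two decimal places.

Here n₂/n₁ = 1.471/1.651 = 0.8910, and Brewster's law gives tan θ_B = n₂/n₁.
So θ_B = arctan 0.8910 = 41.70°.

θ_B ≈ 41.70°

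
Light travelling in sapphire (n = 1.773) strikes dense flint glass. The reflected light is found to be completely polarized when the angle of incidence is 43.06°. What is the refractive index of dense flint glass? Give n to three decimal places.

Brewster's law: tan θ_B = n₂/n₁ (light incident in sapphire, refracted into dense flint glass).
n₂ = n₁ tan θ_B = 1.773 × tan 43.06° = 1.657.

n ≈ 1.657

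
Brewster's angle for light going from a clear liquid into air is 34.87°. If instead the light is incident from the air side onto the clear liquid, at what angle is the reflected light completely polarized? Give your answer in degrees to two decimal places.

The two Brewster angles are complementary: θ_B' = 90° − θ_B = 90° − 34.87° = 55.13°.

θ_B' ≈ 55.13°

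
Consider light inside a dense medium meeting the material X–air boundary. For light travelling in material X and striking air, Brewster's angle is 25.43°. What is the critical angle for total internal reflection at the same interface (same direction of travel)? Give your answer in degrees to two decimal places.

θ_c ≈ 28.39°

tan θ_B = n₂/n₁ = tan 25.43° = 0.4755.
Total internal reflection: sin θ_c = n₂/n₁ = 0.4755.
θ_c = arcsin(0.4755) = 28.39°.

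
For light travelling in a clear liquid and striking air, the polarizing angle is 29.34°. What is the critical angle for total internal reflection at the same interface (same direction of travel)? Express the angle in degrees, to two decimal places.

From Brewster, n₂/n₁ = tan θ_B = tan 29.34° = 0.5621.
Then sin θ_c = n₂/n₁ = 0.5621, so θ_c = arcsin 0.5621 = 34.20°.

θ_c ≈ 34.20°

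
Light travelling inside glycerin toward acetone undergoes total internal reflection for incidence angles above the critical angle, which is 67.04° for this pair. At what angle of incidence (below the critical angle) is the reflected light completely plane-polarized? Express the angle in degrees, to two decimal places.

n₂/n₁ = sin θ_c = sin 67.04° = 0.9208.
tan θ_B equals the same ratio, so θ_B = arctan(0.9208) = 42.64°.

θ_B ≈ 42.64°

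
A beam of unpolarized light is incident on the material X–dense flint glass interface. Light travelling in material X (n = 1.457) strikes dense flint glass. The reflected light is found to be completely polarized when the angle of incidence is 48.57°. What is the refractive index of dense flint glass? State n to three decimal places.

Brewster's law: tan θ_B = n₂/n₁ (light incident in material X, refracted into dense flint glass).
n₂ = n₁ tan θ_B = 1.457 × tan 48.57° = 1.651.

n ≈ 1.651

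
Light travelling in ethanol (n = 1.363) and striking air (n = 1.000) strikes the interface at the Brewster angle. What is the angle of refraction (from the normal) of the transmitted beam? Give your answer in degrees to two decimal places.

θ_t ≈ 53.73°

θ_B = arctan(n₂/n₁) = arctan(1.000/1.363) = 36.27°.
At Brewster's angle the reflected and refracted rays are perpendicular, so θ_t = 90° − θ_B = 90° − 36.27° = 53.73°.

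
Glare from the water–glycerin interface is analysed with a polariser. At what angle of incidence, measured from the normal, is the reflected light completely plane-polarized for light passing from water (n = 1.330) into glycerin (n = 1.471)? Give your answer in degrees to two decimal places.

tan θ_B = n₂/n₁ = 1.471/1.330 = 1.1060.
So θ_B = arctan 1.1060 = 47.88°.

θ_B ≈ 47.88°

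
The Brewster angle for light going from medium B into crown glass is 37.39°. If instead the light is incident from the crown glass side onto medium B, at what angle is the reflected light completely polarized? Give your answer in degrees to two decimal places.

Reversing the direction swaps n₁ and n₂, so tan θ_B' = 1/tan θ_B and θ_B' = 90° − θ_B.
Hence θ_B' = 90° − 37.39° = 52.61°.

θ_B' ≈ 52.61°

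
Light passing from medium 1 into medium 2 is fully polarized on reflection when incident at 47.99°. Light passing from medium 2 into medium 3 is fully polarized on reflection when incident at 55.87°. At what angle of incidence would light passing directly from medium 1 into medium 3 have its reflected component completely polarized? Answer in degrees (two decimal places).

θ_B ≈ 58.60°

Each Brewster angle gives a ratio: n₂/n₁ = tan 47.99° = 1.1102, n₃/n₂ = tan 55.87° = 1.4753.
n₃/n₁ = 1.6379. Then tan θ_B(1→3) = n₃/n₁, so θ_B(1→3) = arctan(1.6379) = 58.60°.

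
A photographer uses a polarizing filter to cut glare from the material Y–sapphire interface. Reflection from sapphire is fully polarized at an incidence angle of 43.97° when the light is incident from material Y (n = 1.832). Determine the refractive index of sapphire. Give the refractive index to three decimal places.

n ≈ 1.767

Full polarization of the reflected beam means tan θ_B = n₂/n₁, where n₁ is the incident medium (material Y).
n₂ = n₁ tan θ_B = 1.832 × tan 43.97° = 1.767.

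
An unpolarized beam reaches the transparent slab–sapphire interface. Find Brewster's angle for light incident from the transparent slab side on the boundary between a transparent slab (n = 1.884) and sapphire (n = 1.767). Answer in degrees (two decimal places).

θ_B ≈ 43.16°

Here n₂/n₁ = 1.767/1.884 = 0.9379, and Brewster's law gives tan θ_B = n₂/n₁. Taking the arctangent, θ_B = 43.16°.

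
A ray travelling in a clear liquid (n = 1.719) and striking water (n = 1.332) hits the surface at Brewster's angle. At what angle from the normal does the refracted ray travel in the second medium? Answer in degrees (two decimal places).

θ_t ≈ 52.23°

tan θ_B = n₂/n₁ = 1.332/1.719 = 0.7749, so θ_B = 37.77°.
The refracted ray is perpendicular to the reflected ray, so θ_t = 90° − θ_B = 52.23°.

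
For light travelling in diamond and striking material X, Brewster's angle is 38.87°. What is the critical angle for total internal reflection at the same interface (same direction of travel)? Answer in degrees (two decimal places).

From Brewster, n₂/n₁ = tan θ_B = tan 38.87° = 0.8060.
Then sin θ_c = n₂/n₁ = 0.8060, so θ_c = arcsin 0.8060 = 53.71°.

θ_c ≈ 53.71°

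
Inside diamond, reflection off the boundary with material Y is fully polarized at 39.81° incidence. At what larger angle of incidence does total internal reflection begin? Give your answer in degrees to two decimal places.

θ_c ≈ 56.46°

From Brewster, n₂/n₁ = tan θ_B = tan 39.81° = 0.8335.
Then sin θ_c = n₂/n₁ = 0.8335, so θ_c = arcsin 0.8335 = 56.46°.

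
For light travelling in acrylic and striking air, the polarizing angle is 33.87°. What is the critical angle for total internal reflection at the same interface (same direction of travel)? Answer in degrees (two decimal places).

From Brewster, n₂/n₁ = tan θ_B = tan 33.87° = 0.6712.
Then sin θ_c = n₂/n₁ = 0.6712, so θ_c = arcsin 0.6712 = 42.16°.

θ_c ≈ 42.16°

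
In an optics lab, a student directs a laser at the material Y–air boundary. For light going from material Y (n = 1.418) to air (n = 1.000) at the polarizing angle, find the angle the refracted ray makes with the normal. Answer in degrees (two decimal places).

θ_t ≈ 54.81°

θ_B = arctan(n₂/n₁) = arctan(1.000/1.418) = 35.19°.
Since θ_B + θ_t = 90° at Brewster incidence, θ_t = 90° − 35.19° = 54.81°.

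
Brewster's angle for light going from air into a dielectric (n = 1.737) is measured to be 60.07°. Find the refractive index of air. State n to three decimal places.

n ≈ 1.000

Brewster's law: tan θ_B = n₂/n₁ (light incident in air, refracted into a dielectric).
n₁ = n₂ / tan θ_B = 1.737 / tan 60.07° = 1.000.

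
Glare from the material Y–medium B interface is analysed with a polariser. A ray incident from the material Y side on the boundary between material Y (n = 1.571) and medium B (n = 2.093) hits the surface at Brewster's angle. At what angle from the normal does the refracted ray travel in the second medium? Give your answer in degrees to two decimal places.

θ_B = arctan(n₂/n₁) = arctan(2.093/1.571) = 53.11°.
Since θ_B + θ_t = 90° at Brewster incidence, θ_t = 90° − 53.11° = 36.89°.

θ_t ≈ 36.89°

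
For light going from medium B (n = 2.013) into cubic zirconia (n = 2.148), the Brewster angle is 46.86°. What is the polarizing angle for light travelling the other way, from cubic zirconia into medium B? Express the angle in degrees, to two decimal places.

θ_B' ≈ 43.14°

Reversing the direction swaps n₁ and n₂, so tan θ_B' = 1/tan θ_B and θ_B' = 90° − θ_B.
Hence θ_B' = 90° − 46.86° = 43.14°.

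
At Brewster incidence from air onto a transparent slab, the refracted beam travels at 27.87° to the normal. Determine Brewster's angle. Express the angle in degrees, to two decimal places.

Since the reflected and refracted rays are at right angles at the polarizing angle, θ_B + θ_t = 90°.
θ_B = 90° − 27.87° = 62.13°.

θ_B ≈ 62.13°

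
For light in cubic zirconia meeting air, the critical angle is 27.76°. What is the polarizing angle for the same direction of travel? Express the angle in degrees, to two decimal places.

At the critical angle sin θ_c = n₂/n₁, giving n₂/n₁ = sin 27.76° = 0.4658.
Then tan θ_B = n₂/n₁ = 0.4658, so θ_B = arctan 0.4658 = 24.97°.

θ_B ≈ 24.97°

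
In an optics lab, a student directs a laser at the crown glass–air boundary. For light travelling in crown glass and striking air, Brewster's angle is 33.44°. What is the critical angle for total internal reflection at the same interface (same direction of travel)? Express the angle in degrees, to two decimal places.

θ_c ≈ 41.33°

From Brewster, n₂/n₁ = tan θ_B = tan 33.44° = 0.6604.
Then sin θ_c = n₂/n₁ = 0.6604, so θ_c = arcsin 0.6604 = 41.33°.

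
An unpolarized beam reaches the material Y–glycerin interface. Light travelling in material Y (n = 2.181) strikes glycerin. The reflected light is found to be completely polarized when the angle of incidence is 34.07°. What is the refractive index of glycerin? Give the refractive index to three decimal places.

Brewster's law: tan θ_B = n₂/n₁ (light incident in material Y, refracted into glycerin).
n₂ = n₁ tan θ_B = 2.181 × tan 34.07° = 1.475.

n ≈ 1.475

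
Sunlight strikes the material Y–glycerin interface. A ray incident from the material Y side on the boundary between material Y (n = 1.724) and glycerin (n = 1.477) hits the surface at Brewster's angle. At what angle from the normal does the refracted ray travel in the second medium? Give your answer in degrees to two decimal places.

θ_t ≈ 49.41°

First find Brewster's angle: tan θ_B = 1.477/1.724 = 0.8567, giving θ_B = 40.59°.
The refracted ray is perpendicular to the reflected ray, so θ_t = 90° − θ_B = 49.41°.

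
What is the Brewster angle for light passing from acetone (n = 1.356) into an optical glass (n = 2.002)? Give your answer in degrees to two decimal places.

θ_B ≈ 55.89°

Here n₂/n₁ = 2.002/1.356 = 1.4764, and Brewster's law gives tan θ_B = n₂/n₁.
θ_B = arctan(1.4764) = 55.89°.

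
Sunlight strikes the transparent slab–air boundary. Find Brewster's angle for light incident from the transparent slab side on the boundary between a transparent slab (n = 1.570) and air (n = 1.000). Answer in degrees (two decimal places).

θ_B ≈ 32.49°

Here n₂/n₁ = 1.000/1.570 = 0.6369, and Brewster's law gives tan θ_B = n₂/n₁. Taking the arctangent, θ_B = 32.49°.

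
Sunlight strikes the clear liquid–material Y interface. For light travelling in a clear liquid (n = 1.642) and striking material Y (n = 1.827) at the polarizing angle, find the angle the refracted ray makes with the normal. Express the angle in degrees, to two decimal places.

θ_t ≈ 41.95°

θ_B = arctan(n₂/n₁) = arctan(1.827/1.642) = 48.05°.
The refracted ray is perpendicular to the reflected ray, so θ_t = 90° − θ_B = 41.95°.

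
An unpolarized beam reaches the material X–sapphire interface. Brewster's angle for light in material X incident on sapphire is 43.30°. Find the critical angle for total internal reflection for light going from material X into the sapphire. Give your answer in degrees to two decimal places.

n₂/n₁ = tan 43.30° = 0.9424; the critical angle satisfies sin θ_c = n₂/n₁.
θ_c = arcsin(0.9424) = 70.45°.

θ_c ≈ 70.45°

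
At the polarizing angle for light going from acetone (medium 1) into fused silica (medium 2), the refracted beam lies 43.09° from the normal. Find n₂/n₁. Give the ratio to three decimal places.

At Brewster incidence θ_B = 90° − θ_t = 90° − 43.09° = 46.91°.
tan θ_B = n₂/n₁, so n₂/n₁ = tan 46.91° = 1.069.

n₂/n₁ ≈ 1.069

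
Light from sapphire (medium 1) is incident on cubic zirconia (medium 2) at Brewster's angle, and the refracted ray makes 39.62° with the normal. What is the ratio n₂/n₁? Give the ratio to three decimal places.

θ_B + θ_t = 90°, so θ_B = 90° − 39.62° = 50.38°.
tan θ_B = n₂/n₁, so n₂/n₁ = tan 50.38° = 1.208.

n₂/n₁ ≈ 1.208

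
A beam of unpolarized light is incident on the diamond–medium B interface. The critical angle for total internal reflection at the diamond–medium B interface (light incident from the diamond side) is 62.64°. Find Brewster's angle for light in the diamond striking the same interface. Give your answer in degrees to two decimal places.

n₂/n₁ = sin θ_c = sin 62.64° = 0.8881.
tan θ_B equals the same ratio, so θ_B = arctan(0.8881) = 41.61°.

θ_B ≈ 41.61°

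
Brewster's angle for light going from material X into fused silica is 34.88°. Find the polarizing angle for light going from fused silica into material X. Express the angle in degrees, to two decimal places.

tan θ_B' = n₁/n₂ = 1/tan θ_B, so θ_B' = 90° − θ_B.
θ_B' = 90° − 34.88° = 55.12°.

θ_B' ≈ 55.12°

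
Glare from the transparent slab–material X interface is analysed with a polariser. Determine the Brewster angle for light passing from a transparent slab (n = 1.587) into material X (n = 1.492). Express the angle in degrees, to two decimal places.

At Brewster's angle the reflected and refracted rays are perpendicular, which with Snell's law gives tan θ_B = n₂/n₁.
Brewster's condition: tan θ_B = n₂/n₁ = 1.492/1.587 = 0.9401.
θ_B = arctan(0.9401) = 43.23°.

θ_B ≈ 43.23°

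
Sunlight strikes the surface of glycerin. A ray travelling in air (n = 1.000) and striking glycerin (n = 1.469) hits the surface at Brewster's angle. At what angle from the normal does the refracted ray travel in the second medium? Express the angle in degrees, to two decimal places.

θ_B = arctan(n₂/n₁) = arctan(1.469/1.000) = 55.76°.
The refracted ray is perpendicular to the reflected ray, so θ_t = 90° − θ_B = 34.24°.

θ_t ≈ 34.24°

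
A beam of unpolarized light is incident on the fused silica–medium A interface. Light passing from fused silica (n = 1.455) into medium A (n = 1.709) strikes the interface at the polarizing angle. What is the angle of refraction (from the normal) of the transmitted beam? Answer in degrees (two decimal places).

First find Brewster's angle: tan θ_B = 1.709/1.455 = 1.1746, giving θ_B = 49.59°.
The refracted ray is perpendicular to the reflected ray, so θ_t = 90° − θ_B = 40.41°.

θ_t ≈ 40.41°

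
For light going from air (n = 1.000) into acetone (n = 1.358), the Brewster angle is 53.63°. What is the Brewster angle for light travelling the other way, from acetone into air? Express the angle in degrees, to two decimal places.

θ_B' ≈ 36.37°

tan θ_B' = n₁/n₂ = 1/tan θ_B, so θ_B' = 90° − θ_B.
θ_B' = 90° − 53.63° = 36.37°.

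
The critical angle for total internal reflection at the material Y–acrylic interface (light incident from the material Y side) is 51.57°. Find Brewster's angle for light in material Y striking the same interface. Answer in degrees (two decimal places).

θ_B ≈ 38.07°

sin θ_c = n₂/n₁, so n₂/n₁ = sin 51.57° = 0.7834.
Brewster: tan θ_B = n₂/n₁ = 0.7834.
θ_B = arctan(0.7834) = 38.07°.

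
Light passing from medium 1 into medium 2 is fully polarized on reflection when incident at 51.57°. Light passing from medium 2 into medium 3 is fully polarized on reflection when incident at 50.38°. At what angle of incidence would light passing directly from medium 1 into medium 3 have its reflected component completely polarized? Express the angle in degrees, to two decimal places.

tan θ_B(1→2) = n₂/n₁ = tan 51.57° = 1.2603.
tan θ_B(2→3) = n₃/n₂ = tan 50.38° = 1.2079.
So n₃/n₁ = (n₂/n₁)(n₃/n₂) = 1.2603 × 1.2079 = 1.5224.
θ_B(1→3) = arctan(1.5224) = 56.70°.

θ_B ≈ 56.70°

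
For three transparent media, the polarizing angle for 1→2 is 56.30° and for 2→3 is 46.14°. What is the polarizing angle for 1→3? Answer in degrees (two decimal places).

θ_B ≈ 57.34°

n₂/n₁ = tan 56.30° = 1.4994 and n₃/n₂ = tan 46.14° = 1.0406.
Multiplying, n₃/n₁ = 1.4994 × 1.0406 = 1.5603, and θ_B(1→3) = arctan 1.5603 = 57.34°.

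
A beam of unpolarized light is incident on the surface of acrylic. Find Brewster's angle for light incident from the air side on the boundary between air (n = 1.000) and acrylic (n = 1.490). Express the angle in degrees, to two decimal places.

At Brewster's angle the reflected and refracted rays are perpendicular, which with Snell's law gives tan θ_B = n₂/n₁.
tan θ_B = n₂/n₁ = 1.490/1.000 = 1.4900.
So θ_B = arctan 1.4900 = 56.13°.

θ_B ≈ 56.13°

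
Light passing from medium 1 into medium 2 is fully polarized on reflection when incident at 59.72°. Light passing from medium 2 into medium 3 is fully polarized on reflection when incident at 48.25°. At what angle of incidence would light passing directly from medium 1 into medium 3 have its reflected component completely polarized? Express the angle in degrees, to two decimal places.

θ_B ≈ 62.47°

Each Brewster angle gives a ratio: n₂/n₁ = tan 59.72° = 1.7127, n₃/n₂ = tan 48.25° = 1.1204.
n₃/n₁ = 1.9189. Then tan θ_B(1→3) = n₃/n₁, so θ_B(1→3) = arctan(1.9189) = 62.47°.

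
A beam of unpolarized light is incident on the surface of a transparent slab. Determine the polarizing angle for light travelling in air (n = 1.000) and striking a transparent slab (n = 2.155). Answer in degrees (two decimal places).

The reflected p-component vanishes when tan θ_B = n₂/n₁.
Brewster's condition: tan θ_B = n₂/n₁ = 2.155/1.000 = 2.1550.
So θ_B = arctan 2.1550 = 65.11°.

θ_B ≈ 65.11°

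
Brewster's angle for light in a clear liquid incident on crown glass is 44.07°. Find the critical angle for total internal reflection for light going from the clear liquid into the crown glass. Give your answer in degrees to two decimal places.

θ_c ≈ 75.48°

From Brewster, n₂/n₁ = tan θ_B = tan 44.07° = 0.9681.
Then sin θ_c = n₂/n₁ = 0.9681, so θ_c = arcsin 0.9681 = 75.48°.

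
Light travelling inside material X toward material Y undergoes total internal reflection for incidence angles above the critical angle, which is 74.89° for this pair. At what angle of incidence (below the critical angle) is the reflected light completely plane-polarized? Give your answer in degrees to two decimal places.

At the critical angle sin θ_c = n₂/n₁, giving n₂/n₁ = sin 74.89° = 0.9654.
Then tan θ_B = n₂/n₁ = 0.9654, so θ_B = arctan 0.9654 = 43.99°.

θ_B ≈ 43.99°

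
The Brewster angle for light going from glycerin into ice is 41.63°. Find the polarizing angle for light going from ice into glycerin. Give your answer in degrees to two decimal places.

The two Brewster angles are complementary: θ_B' = 90° − θ_B = 90° − 41.63° = 48.37°.

θ_B' ≈ 48.37°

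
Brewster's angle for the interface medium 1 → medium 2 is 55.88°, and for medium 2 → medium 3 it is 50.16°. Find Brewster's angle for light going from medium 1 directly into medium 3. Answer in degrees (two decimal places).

θ_B ≈ 60.52°

n₂/n₁ = tan 55.88° = 1.4759 and n₃/n₂ = tan 50.16° = 1.1985.
Multiplying, n₃/n₁ = 1.4759 × 1.1985 = 1.7689, and θ_B(1→3) = arctan 1.7689 = 60.52°.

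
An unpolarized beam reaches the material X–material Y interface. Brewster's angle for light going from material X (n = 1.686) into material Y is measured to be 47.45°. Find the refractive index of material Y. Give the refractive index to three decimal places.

n ≈ 1.837

At Brewster's angle, tan θ_B = n₂/n₁ with n₁ on the incident side (material X) and n₂ on the transmitted side (material Y).
n₂ = n₁ tan θ_B = 1.686 × tan 47.45° = 1.837.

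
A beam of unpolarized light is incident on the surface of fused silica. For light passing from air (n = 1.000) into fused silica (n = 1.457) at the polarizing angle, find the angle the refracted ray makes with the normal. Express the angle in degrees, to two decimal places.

θ_t ≈ 34.46°

tan θ_B = n₂/n₁ = 1.457/1.000 = 1.4570, so θ_B = 55.54°.
At Brewster's angle the reflected and refracted rays are perpendicular, so θ_t = 90° − θ_B = 90° − 55.54° = 34.46°.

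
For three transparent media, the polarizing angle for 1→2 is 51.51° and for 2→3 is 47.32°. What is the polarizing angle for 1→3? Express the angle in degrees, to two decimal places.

θ_B ≈ 53.75°

tan θ_B(1→2) = n₂/n₁ = tan 51.51° = 1.2576.
tan θ_B(2→3) = n₃/n₂ = tan 47.32° = 1.0844.
n₃/n₁ = 1.3638. Then tan θ_B(1→3) = n₃/n₁, so θ_B(1→3) = arctan(1.3638) = 53.75°.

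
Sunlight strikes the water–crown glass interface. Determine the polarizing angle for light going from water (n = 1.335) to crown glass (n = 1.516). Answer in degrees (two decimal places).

The reflected p-component vanishes when tan θ_B = n₂/n₁.
Here n₂/n₁ = 1.516/1.335 = 1.1356, and Brewster's law gives tan θ_B = n₂/n₁.
So θ_B = arctan 1.1356 = 48.63°.

θ_B ≈ 48.63°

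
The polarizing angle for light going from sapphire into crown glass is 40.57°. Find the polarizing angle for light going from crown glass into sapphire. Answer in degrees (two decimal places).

θ_B' ≈ 49.43°

tan θ_B' = n₁/n₂ = 1/tan θ_B, so θ_B' = 90° − θ_B.
θ_B' = 90° − 40.57° = 49.43°.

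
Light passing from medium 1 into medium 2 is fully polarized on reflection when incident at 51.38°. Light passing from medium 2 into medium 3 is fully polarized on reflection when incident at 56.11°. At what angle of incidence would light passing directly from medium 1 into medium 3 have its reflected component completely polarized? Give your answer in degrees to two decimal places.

n₂/n₁ = tan 51.38° = 1.2518 and n₃/n₂ = tan 56.11° = 1.4887.
n₃/n₁ = 1.8636. Then tan θ_B(1→3) = n₃/n₁, so θ_B(1→3) = arctan(1.8636) = 61.78°.

θ_B ≈ 61.78°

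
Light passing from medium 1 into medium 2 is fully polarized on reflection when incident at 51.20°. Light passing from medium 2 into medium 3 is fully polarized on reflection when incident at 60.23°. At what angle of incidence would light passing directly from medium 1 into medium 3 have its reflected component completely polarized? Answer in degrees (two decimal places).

Each Brewster angle gives a ratio: n₂/n₁ = tan 51.20° = 1.2437, n₃/n₂ = tan 60.23° = 1.7482.
n₃/n₁ = 2.1743. Then tan θ_B(1→3) = n₃/n₁, so θ_B(1→3) = arctan(2.1743) = 65.30°.

θ_B ≈ 65.30°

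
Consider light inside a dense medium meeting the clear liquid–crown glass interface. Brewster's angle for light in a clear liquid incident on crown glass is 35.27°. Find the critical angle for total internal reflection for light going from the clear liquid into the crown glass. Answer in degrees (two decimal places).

tan θ_B = n₂/n₁ = tan 35.27° = 0.7073.
Total internal reflection: sin θ_c = n₂/n₁ = 0.7073.
θ_c = arcsin(0.7073) = 45.01°.

θ_c ≈ 45.01°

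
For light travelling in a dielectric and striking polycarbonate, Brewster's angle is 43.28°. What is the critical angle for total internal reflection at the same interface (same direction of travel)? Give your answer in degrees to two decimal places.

θ_c ≈ 70.34°

n₂/n₁ = tan 43.28° = 0.9417; the critical angle satisfies sin θ_c = n₂/n₁.
θ_c = arcsin(0.9417) = 70.34°.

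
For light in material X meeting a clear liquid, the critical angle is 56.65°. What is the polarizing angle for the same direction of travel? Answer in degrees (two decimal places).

θ_B ≈ 39.87°

n₂/n₁ = sin θ_c = sin 56.65° = 0.8353.
tan θ_B equals the same ratio, so θ_B = arctan(0.8353) = 39.87°.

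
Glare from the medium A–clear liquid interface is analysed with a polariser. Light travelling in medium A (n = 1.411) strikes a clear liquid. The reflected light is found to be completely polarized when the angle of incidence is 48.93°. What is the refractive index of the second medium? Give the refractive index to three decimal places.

At the Brewster angle, tan θ_B = n₂/n₁ with n₁ on the incident side (medium A) and n₂ on the transmitted side (a clear liquid).
n₂ = n₁ tan θ_B = 1.411 × tan 48.93° = 1.619.

n ≈ 1.619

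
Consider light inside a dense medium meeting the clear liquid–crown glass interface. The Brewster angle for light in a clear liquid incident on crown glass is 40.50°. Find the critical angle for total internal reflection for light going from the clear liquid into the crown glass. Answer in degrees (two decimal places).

θ_c ≈ 58.66°

tan θ_B = n₂/n₁ = tan 40.50° = 0.8541.
Total internal reflection: sin θ_c = n₂/n₁ = 0.8541.
θ_c = arcsin(0.8541) = 58.66°.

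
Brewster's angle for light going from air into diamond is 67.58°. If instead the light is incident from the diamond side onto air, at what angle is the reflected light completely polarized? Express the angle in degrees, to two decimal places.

tan θ_B' = n₁/n₂ = 1/tan θ_B, so θ_B' = 90° − θ_B.
θ_B' = 90° − 67.58° = 22.42°.

θ_B' ≈ 22.42°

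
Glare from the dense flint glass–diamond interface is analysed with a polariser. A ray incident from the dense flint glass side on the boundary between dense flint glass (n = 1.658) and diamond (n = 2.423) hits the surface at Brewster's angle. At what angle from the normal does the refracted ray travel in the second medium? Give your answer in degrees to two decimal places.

θ_t ≈ 34.38°

θ_B = arctan(n₂/n₁) = arctan(2.423/1.658) = 55.62°.
At Brewster's angle the reflected and refracted rays are perpendicular, so θ_t = 90° − θ_B = 90° − 55.62° = 34.38°.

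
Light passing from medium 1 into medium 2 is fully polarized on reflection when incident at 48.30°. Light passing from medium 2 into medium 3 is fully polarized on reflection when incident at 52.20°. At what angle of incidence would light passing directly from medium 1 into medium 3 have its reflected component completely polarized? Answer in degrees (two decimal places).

θ_B ≈ 55.35°

n₂/n₁ = tan 48.30° = 1.1224 and n₃/n₂ = tan 52.20° = 1.2892.
So n₃/n₁ = (n₂/n₁)(n₃/n₂) = 1.1224 × 1.2892 = 1.4470.
θ_B(1→3) = arctan(1.4470) = 55.35°.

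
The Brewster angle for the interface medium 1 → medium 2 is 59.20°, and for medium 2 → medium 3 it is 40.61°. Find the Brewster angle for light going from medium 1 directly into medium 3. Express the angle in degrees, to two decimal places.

Each Brewster angle gives a ratio: n₂/n₁ = tan 59.20° = 1.6775, n₃/n₂ = tan 40.61° = 0.8574.
Multiplying, n₃/n₁ = 1.6775 × 0.8574 = 1.4383, and θ_B(1→3) = arctan 1.4383 = 55.19°.

θ_B ≈ 55.19°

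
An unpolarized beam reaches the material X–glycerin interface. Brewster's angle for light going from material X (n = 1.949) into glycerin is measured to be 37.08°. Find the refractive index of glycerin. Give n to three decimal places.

n ≈ 1.473

Full polarization of the reflected beam means tan θ_B = n₂/n₁, where n₁ is the incident medium (material X).
n₂ = n₁ tan θ_B = 1.949 × tan 37.08° = 1.473.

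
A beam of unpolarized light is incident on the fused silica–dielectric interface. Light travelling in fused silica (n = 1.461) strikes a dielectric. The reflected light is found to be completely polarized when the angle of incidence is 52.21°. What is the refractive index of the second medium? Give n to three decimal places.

Brewster's law: tan θ_B = n₂/n₁ (light incident in fused silica, refracted into a dielectric).
n₂ = n₁ tan θ_B = 1.461 × tan 52.21° = 1.884.

n ≈ 1.884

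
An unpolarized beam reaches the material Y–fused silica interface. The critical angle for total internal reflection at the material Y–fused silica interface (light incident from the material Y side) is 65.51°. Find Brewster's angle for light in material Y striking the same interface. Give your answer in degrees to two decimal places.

sin θ_c = n₂/n₁, so n₂/n₁ = sin 65.51° = 0.9100.
Brewster: tan θ_B = n₂/n₁ = 0.9100.
θ_B = arctan(0.9100) = 42.30°.

θ_B ≈ 42.30°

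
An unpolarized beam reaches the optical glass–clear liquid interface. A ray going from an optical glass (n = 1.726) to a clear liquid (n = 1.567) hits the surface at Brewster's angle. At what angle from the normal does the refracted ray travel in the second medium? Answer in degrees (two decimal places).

tan θ_B = n₂/n₁ = 1.567/1.726 = 0.9079, so θ_B = 42.24°.
At Brewster's angle the reflected and refracted rays are perpendicular, so θ_t = 90° − θ_B = 90° − 42.24° = 47.76°.

θ_t ≈ 47.76°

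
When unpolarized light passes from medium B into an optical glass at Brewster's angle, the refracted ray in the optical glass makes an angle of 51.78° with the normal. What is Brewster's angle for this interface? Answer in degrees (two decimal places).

θ_B ≈ 38.22°

At Brewster's angle the reflected and refracted rays are perpendicular, so θ_B + θ_t = 90°.
So θ_B = 90° − θ_t = 90° − 51.78° = 38.22°.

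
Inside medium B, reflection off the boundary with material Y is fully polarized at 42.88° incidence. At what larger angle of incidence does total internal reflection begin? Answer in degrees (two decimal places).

θ_c ≈ 68.22°

From Brewster, n₂/n₁ = tan θ_B = tan 42.88° = 0.9286.
Then sin θ_c = n₂/n₁ = 0.9286, so θ_c = arcsin 0.9286 = 68.22°.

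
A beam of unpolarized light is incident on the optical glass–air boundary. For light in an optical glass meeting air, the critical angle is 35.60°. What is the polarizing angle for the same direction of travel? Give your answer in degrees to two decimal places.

At the critical angle sin θ_c = n₂/n₁, giving n₂/n₁ = sin 35.60° = 0.5821.
Then tan θ_B = n₂/n₁ = 0.5821, so θ_B = arctan 0.5821 = 30.20°.

θ_B ≈ 30.20°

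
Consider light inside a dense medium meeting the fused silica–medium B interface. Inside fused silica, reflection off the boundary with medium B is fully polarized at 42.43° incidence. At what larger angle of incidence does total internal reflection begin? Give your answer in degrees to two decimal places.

θ_c ≈ 66.08°

tan θ_B = n₂/n₁ = tan 42.43° = 0.9141.
Total internal reflection: sin θ_c = n₂/n₁ = 0.9141.
θ_c = arcsin(0.9141) = 66.08°.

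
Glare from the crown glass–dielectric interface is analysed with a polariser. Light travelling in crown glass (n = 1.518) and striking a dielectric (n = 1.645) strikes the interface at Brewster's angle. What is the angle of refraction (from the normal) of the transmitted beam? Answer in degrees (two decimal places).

tan θ_B = n₂/n₁ = 1.645/1.518 = 1.0837, so θ_B = 47.30°.
At Brewster's angle the reflected and refracted rays are perpendicular, so θ_t = 90° − θ_B = 90° − 47.30° = 42.70°.

θ_t ≈ 42.70°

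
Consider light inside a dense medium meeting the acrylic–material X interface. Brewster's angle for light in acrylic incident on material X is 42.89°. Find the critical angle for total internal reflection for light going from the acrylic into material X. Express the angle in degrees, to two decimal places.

θ_c ≈ 68.27°

tan θ_B = n₂/n₁ = tan 42.89° = 0.9289.
Total internal reflection: sin θ_c = n₂/n₁ = 0.9289.
θ_c = arcsin(0.9289) = 68.27°.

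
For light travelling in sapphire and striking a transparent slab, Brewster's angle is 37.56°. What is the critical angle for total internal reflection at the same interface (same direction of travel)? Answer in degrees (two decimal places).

θ_c ≈ 50.26°

n₂/n₁ = tan 37.56° = 0.7690; the critical angle satisfies sin θ_c = n₂/n₁.
θ_c = arcsin(0.7690) = 50.26°.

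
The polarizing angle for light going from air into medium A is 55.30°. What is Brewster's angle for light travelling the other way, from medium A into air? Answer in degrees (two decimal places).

θ_B' ≈ 34.70°

Reversing the direction swaps n₁ and n₂, so tan θ_B' = 1/tan θ_B and θ_B' = 90° − θ_B.
Hence θ_B' = 90° − 55.30° = 34.70°.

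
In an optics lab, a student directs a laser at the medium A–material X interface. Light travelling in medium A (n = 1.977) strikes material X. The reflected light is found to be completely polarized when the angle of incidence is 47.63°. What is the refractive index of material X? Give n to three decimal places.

n ≈ 2.167

Full polarization of the reflected beam means tan θ_B = n₂/n₁, where n₁ is the incident medium (medium A).
n₂ = n₁ tan θ_B = 1.977 × tan 47.63° = 2.167.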